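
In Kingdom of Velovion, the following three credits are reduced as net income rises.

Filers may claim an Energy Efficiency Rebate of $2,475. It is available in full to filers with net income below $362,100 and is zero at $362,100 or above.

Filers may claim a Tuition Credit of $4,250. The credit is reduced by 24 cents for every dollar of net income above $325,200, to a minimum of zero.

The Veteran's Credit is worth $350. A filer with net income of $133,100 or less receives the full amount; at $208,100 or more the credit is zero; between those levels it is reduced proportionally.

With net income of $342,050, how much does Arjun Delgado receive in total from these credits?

Energy Efficiency Rebate: $342,050 is below the $362,100 cutoff, so the full $2,475 applies.
Tuition Credit: 24% of the $16,850 excess over $325,200 is $4,044; credit = $4,250 − $4,044 = $206.
Veteran's Credit: $342,050 is at or above $208,100, so the credit is $0.
Total: $2,475 + $206 + $0 = $2,681.

$2,681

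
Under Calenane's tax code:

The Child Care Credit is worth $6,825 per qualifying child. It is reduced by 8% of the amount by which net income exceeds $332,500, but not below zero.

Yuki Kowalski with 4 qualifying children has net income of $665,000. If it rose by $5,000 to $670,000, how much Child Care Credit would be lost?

$400

At $665,000 — base = 4 × $6,825 = $27,300. 8% of the $332,500 excess over $332,500 is $26,600; credit = $27,300 − $26,600 = $700.
At $670,000 — base = 4 × $6,825 = $27,300. 8% of the $337,500 excess over $332,500 is $27,000; credit = $27,300 − $27,000 = $300.
Lost: $700 − $300 = $400.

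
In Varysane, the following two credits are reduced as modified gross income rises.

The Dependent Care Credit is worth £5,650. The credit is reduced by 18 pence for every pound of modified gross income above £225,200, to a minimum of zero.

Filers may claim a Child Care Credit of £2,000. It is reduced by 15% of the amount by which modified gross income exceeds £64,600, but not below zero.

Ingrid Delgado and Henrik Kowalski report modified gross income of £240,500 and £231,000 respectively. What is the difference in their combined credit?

Ingrid (£240,500): Dependent Care Credit: 18% of the £15,300 excess over £225,200 is £2,754; credit = £5,650 − £2,754 = £2,896. Child Care Credit: 15% of the £175,900 excess over £64,600 is £26,385 ≥ base, so the credit is £0. total £2,896 + £0 = £2,896
Henrik (£231,000): Dependent Care Credit: 18% of the £5,800 excess over £225,200 is £1,044; credit = £5,650 − £1,044 = £4,606. Child Care Credit: 15% of the £166,400 excess over £64,600 is £24,960 ≥ base, so the credit is £0. total £4,606 + £0 = £4,606
Difference: |£2,896 − £4,606| = £1,710.

£1,710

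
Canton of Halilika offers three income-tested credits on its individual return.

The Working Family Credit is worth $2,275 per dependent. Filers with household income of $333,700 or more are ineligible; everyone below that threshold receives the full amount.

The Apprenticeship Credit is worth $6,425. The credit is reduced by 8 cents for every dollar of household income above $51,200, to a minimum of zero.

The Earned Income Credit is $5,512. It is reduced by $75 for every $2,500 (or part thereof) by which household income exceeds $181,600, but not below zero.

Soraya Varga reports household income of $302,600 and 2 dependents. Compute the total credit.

$6,387

Working Family Credit: base = 2 × $2,275 = $4,550. $302,600 is below the $333,700 cutoff, so the full $4,550 applies.
Apprenticeship Credit: 8% of the $251,400 excess over $51,200 is $20,112 ≥ base, so the credit is $0.
Earned Income Credit: income exceeds $181,600 by $121,000, which is 49 full-or-partial $2,500 increments; reduction = 49 × $75 = $3,675, leaving $1,837.
Total: $4,550 + $0 + $1,837 = $6,387.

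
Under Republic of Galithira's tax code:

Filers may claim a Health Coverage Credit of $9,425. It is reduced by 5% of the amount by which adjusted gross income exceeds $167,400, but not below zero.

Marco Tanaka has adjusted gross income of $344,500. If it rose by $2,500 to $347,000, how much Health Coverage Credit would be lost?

$125

At $344,500 — 5% of the $177,100 excess over $167,400 is $8,855; credit = $9,425 − $8,855 = $570.
At $347,000 — 5% of the $179,600 excess over $167,400 is $8,980; credit = $9,425 − $8,980 = $445.
Lost: $570 − $445 = $125.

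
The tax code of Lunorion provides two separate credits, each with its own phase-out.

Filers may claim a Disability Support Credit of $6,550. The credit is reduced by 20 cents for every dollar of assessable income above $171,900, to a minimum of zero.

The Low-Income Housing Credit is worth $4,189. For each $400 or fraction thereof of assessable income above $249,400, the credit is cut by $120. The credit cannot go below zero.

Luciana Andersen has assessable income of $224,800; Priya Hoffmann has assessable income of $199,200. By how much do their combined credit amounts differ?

$1,090

Luciana ($224,800): Disability Support Credit: 20% of the $52,900 excess over $171,900 is $10,580 ≥ base, so the credit is $0. Low-Income Housing Credit: $224,800 is at or below the $249,400 threshold, so the full $4,189 applies. total $0 + $4,189 = $4,189
Priya ($199,200): Disability Support Credit: 20% of the $27,300 excess over $171,900 is $5,460; credit = $6,550 − $5,460 = $1,090. Low-Income Housing Credit: $199,200 is at or below the $249,400 threshold, so the full $4,189 applies. total $1,090 + $4,189 = $5,279
Difference: |$4,189 − $5,279| = $1,090.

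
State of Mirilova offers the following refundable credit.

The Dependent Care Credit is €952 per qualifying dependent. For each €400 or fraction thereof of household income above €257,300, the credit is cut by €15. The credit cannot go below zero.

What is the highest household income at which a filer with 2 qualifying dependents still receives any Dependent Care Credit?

Full credit = 2 × €952 = €1,904.
After 126 increments the reduction is 126 × €15 = €1,890, leaving €14; one more increment wipes it out. Increment 126 ends at excess 126 × €400 = €50,400, so the highest qualifying income is €257,300 + €50,400 = €307,700.

€307,700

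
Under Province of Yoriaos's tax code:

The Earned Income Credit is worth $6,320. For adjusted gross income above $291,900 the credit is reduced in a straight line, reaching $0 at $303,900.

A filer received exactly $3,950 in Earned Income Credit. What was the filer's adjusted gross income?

$3,950 is 3,950/6,320 of the full $6,320, so 2,370/6,320 of the $12,000 range has been used: income = $291,900 + $12,000 × 2,370/6,320 = $296,400.

$296,400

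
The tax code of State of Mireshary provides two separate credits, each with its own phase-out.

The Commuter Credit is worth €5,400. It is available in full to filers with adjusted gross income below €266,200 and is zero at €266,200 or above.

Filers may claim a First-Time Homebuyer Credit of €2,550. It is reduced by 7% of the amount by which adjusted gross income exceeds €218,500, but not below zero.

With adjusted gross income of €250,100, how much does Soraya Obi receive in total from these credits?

€5,738

Commuter Credit: €250,100 is below the €266,200 cutoff, so the full €5,400 applies.
First-Time Homebuyer Credit: 7% of the €31,600 excess over €218,500 is €2,212; credit = €2,550 − €2,212 = €338.
Total: €5,400 + €338 = €5,738.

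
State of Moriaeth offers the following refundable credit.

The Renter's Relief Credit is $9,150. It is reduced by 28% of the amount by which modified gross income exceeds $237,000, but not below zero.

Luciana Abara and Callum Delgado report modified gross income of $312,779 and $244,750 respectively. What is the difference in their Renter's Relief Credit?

Luciana ($312,779): Renter's Relief Credit: 28% of the $75,779 excess over $237,000 is $21,218.12 ≥ base, so the credit is $0.
Callum ($244,750): Renter's Relief Credit: 28% of the $7,750 excess over $237,000 is $2,170; credit = $9,150 − $2,170 = $6,980.
Difference: |$0 − $6,980| = $6,980.

$6,980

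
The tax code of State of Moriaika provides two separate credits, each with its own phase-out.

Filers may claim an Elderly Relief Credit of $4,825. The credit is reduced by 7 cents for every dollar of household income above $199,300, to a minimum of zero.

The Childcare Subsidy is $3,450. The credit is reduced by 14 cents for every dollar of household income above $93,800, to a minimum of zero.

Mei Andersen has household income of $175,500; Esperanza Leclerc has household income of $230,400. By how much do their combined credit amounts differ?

$2,177

Mei ($175,500): Elderly Relief Credit: $175,500 is at or below the $199,300 threshold, so the full $4,825 applies. Childcare Subsidy: 14% of the $81,700 excess over $93,800 is $11,438 ≥ base, so the credit is $0. total $4,825 + $0 = $4,825
Esperanza ($230,400): Elderly Relief Credit: 7% of the $31,100 excess over $199,300 is $2,177; credit = $4,825 − $2,177 = $2,648. Childcare Subsidy: 14% of the $136,600 excess over $93,800 is $19,124 ≥ base, so the credit is $0. total $2,648 + $0 = $2,648
Difference: |$4,825 − $2,648| = $2,177.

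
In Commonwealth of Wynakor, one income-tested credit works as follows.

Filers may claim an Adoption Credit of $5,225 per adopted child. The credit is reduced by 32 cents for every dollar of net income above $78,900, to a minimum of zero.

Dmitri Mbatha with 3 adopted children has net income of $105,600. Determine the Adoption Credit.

$7,131

Adoption Credit: base = 3 × $5,225 = $15,675. 32% of the $26,700 excess over $78,900 is $8,544; credit = $15,675 − $8,544 = $7,131.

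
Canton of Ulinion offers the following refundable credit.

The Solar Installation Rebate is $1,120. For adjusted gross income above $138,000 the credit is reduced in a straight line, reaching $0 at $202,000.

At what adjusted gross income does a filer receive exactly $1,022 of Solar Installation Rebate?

$143,600

$1,022 is 1,022/1,120 of the full $1,120, so 98/1,120 of the $64,000 range has been used: income = $138,000 + $64,000 × 98/1,120 = $143,600.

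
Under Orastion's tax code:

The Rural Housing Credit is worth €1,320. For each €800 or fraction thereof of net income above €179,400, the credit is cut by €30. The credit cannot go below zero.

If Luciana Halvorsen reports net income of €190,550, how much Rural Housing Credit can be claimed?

Rural Housing Credit: income exceeds €179,400 by €11,150, which is 14 full-or-partial €800 increments; reduction = 14 × €30 = €420, leaving €900.

€900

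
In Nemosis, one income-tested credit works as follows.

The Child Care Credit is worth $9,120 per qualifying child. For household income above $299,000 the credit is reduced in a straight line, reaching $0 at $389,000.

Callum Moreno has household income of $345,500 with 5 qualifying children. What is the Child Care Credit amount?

Child Care Credit: base = 5 × $9,120 = $45,600. $345,500 is $46,500 into a $90,000 phase-out range, leaving 43,500/90,000 of the credit: $45,600 × 43,500/90,000 = $22,040.

$22,040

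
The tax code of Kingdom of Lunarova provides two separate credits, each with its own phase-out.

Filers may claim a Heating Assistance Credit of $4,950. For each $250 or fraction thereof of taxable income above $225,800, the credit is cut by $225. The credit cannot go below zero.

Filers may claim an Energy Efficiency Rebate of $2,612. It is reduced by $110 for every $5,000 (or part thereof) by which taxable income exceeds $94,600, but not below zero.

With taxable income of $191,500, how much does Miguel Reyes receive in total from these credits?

$5,362

Heating Assistance Credit: $191,500 is at or below the $225,800 threshold, so the full $4,950 applies.
Energy Efficiency Rebate: income exceeds $94,600 by $96,900, which is 20 full-or-partial $5,000 increments; reduction = 20 × $110 = $2,200, leaving $412.
Total: $4,950 + $412 = $5,362.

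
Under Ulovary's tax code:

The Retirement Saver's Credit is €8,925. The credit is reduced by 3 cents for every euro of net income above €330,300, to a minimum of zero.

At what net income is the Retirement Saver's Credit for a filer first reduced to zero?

€627,800

The credit falls by 3% of each euro above €330,300, so it reaches zero when the excess is €8,925 / 3% = €297,500: income = €330,300 + €297,500 = €627,800.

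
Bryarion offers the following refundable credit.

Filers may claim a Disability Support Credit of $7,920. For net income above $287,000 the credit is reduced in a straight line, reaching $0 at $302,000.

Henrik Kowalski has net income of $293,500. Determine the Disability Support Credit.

Disability Support Credit: $293,500 is $6,500 into a $15,000 phase-out range, leaving 8,500/15,000 of the credit: $7,920 × 8,500/15,000 = $4,488.

$4,488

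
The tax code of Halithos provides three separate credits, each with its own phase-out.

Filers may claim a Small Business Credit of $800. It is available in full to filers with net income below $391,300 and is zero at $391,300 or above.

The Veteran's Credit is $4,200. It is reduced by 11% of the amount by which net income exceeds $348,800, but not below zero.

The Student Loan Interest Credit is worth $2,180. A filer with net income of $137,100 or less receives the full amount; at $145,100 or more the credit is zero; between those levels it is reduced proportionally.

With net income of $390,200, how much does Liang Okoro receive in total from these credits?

$800

Small Business Credit: $390,200 is below the $391,300 cutoff, so the full $800 applies.
Veteran's Credit: 11% of the $41,400 excess over $348,800 is $4,554 ≥ base, so the credit is $0.
Student Loan Interest Credit: $390,200 is at or above $145,100, so the credit is $0.
Total: $800 + $0 + $0 = $800.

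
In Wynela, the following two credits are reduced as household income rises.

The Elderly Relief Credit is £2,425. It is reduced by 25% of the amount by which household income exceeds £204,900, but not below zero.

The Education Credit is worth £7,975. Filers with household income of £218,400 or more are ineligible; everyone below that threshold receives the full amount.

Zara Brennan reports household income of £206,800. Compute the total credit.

£9,925

Elderly Relief Credit: 25% of the £1,900 excess over £204,900 is £475; credit = £2,425 − £475 = £1,950.
Education Credit: £206,800 is below the £218,400 cutoff, so the full £7,975 applies.
Total: £1,950 + £7,975 = £9,925.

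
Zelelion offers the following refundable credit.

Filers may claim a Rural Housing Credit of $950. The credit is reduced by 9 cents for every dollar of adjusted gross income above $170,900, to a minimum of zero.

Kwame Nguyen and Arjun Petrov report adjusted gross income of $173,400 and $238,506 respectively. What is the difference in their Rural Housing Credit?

Kwame ($173,400): Rural Housing Credit: 9% of the $2,500 excess over $170,900 is $225; credit = $950 − $225 = $725.
Arjun ($238,506): Rural Housing Credit: 9% of the $67,606 excess over $170,900 is $6,084.54 ≥ base, so the credit is $0.
Difference: |$725 − $0| = $725.

$725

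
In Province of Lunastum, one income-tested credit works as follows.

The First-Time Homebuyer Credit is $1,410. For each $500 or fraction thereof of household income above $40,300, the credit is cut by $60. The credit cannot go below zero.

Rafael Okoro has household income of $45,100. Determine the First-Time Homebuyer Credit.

$810

First-Time Homebuyer Credit: income exceeds $40,300 by $4,800, which is 10 full-or-partial $500 increments; reduction = 10 × $60 = $600, leaving $810.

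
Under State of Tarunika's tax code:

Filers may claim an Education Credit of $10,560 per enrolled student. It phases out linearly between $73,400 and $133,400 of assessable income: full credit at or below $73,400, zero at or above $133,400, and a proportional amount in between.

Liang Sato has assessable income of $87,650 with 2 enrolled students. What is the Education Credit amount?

$16,104

Education Credit: base = 2 × $10,560 = $21,120. $87,650 is $14,250 into a $60,000 phase-out range, leaving 45,750/60,000 of the credit: $21,120 × 45,750/60,000 = $16,104.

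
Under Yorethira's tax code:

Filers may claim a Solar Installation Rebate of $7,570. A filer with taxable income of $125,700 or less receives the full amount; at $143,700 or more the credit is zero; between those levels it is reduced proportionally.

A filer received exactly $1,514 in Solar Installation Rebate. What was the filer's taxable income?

$1,514 is 1,514/7,570 of the full $7,570, so 6,056/7,570 of the $18,000 range has been used: income = $125,700 + $18,000 × 6,056/7,570 = $140,100.

$140,100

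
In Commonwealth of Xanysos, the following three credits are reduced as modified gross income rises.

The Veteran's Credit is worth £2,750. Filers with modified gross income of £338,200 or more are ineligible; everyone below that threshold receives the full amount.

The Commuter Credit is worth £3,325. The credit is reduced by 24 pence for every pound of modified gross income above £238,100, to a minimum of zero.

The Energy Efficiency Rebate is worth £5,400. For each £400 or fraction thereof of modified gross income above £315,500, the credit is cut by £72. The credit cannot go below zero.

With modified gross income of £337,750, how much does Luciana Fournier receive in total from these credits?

Veteran's Credit: £337,750 is below the £338,200 cutoff, so the full £2,750 applies.
Commuter Credit: 24% of the £99,650 excess over £238,100 is £23,916 ≥ base, so the credit is £0.
Energy Efficiency Rebate: income exceeds £315,500 by £22,250, which is 56 full-or-partial £400 increments; reduction = 56 × £72 = £4,032, leaving £1,368.
Total: £2,750 + £0 + £1,368 = £4,118.

£4,118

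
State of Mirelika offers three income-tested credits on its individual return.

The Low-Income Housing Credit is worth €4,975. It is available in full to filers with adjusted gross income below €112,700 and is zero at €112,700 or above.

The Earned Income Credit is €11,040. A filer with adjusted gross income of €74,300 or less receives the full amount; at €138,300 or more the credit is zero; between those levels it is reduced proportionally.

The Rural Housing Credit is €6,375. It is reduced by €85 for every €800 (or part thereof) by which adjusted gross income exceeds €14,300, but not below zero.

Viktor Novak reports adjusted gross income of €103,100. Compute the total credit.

Low-Income Housing Credit: €103,100 is below the €112,700 cutoff, so the full €4,975 applies.
Earned Income Credit: €103,100 is €28,800 into a €64,000 phase-out range, leaving 35,200/64,000 of the credit: €11,040 × 35,200/64,000 = €6,072.
Rural Housing Credit: income exceeds €14,300 by €88,800 → 111 increments × €85 = €9,435 ≥ base, so the credit is €0.
Total: €4,975 + €6,072 + €0 = €11,047.

€11,047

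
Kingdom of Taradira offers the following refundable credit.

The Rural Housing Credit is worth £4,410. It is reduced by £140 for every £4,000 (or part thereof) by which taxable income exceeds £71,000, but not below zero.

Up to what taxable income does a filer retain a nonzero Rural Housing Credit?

£195,000

After 31 increments the reduction is 31 × £140 = £4,340, leaving £70; one more increment wipes it out. Increment 31 ends at excess 31 × £4,000 = £124,000, so the highest qualifying income is £71,000 + £124,000 = £195,000.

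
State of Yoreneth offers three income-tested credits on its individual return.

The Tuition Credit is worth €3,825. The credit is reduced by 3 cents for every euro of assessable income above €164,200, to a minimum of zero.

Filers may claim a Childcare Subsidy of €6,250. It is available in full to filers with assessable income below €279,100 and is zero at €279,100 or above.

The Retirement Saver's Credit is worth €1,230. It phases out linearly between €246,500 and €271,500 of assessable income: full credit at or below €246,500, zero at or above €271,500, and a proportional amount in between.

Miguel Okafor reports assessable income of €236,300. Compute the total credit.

Tuition Credit: 3% of the €72,100 excess over €164,200 is €2,163; credit = €3,825 − €2,163 = €1,662.
Childcare Subsidy: €236,300 is below the €279,100 cutoff, so the full €6,250 applies.
Retirement Saver's Credit: €236,300 is at or below the €246,500 threshold, so the full €1,230 applies.
Total: €1,662 + €6,250 + €1,230 = €9,142.

€9,142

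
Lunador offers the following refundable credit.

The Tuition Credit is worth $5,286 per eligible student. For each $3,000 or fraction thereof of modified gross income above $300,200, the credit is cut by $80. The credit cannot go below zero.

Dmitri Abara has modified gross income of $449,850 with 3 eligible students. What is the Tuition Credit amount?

Tuition Credit: base = 3 × $5,286 = $15,858. income exceeds $300,200 by $149,650, which is 50 full-or-partial $3,000 increments; reduction = 50 × $80 = $4,000, leaving $11,858.

$11,858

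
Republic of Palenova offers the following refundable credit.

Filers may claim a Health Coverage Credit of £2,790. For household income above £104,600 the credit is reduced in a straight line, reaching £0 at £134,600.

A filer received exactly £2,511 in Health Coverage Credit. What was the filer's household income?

£107,600

£2,511 is 2,511/2,790 of the full £2,790, so 279/2,790 of the £30,000 range has been used: income = £104,600 + £30,000 × 279/2,790 = £107,600.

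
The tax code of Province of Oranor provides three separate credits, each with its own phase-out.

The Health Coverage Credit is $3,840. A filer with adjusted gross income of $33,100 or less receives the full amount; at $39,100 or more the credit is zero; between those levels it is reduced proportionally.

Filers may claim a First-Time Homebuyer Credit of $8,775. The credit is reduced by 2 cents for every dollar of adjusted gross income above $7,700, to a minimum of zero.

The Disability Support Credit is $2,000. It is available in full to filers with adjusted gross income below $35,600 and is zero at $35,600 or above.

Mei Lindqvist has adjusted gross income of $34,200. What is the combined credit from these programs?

$13,381

Health Coverage Credit: $34,200 is $1,100 into a $6,000 phase-out range, leaving 4,900/6,000 of the credit: $3,840 × 4,900/6,000 = $3,136.
First-Time Homebuyer Credit: 2% of the $26,500 excess over $7,700 is $530; credit = $8,775 − $530 = $8,245.
Disability Support Credit: $34,200 is below the $35,600 cutoff, so the full $2,000 applies.
Total: $3,136 + $8,245 + $2,000 = $13,381.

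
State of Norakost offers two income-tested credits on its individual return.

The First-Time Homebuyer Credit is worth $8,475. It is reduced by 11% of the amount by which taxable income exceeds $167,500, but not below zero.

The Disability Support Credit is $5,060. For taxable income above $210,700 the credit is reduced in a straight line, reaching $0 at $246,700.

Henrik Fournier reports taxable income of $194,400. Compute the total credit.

$10,576

First-Time Homebuyer Credit: 11% of the $26,900 excess over $167,500 is $2,959; credit = $8,475 − $2,959 = $5,516.
Disability Support Credit: $194,400 is at or below the $210,700 threshold, so the full $5,060 applies.
Total: $5,516 + $5,060 = $10,576.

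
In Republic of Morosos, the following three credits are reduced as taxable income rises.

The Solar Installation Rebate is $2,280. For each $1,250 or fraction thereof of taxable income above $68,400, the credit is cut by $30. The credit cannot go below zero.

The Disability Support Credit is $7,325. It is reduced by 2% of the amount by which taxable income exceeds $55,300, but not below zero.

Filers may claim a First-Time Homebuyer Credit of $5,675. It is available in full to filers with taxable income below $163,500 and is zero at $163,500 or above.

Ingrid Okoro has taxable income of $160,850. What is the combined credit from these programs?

Solar Installation Rebate: income exceeds $68,400 by $92,450, which is 74 full-or-partial $1,250 increments; reduction = 74 × $30 = $2,220, leaving $60.
Disability Support Credit: 2% of the $105,550 excess over $55,300 is $2,111; credit = $7,325 − $2,111 = $5,214.
First-Time Homebuyer Credit: $160,850 is below the $163,500 cutoff, so the full $5,675 applies.
Total: $60 + $5,214 + $5,675 = $10,949.

$10,949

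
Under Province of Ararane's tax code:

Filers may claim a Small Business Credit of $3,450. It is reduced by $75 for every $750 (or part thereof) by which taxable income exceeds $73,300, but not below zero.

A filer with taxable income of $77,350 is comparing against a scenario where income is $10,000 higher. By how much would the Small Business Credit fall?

$975

At $77,350 — income exceeds $73,300 by $4,050, which is 6 full-or-partial $750 increments; reduction = 6 × $75 = $450, leaving $3,000.
At $87,350 — income exceeds $73,300 by $14,050, which is 19 full-or-partial $750 increments; reduction = 19 × $75 = $1,425, leaving $2,025.
Lost: $3,000 − $2,025 = $975.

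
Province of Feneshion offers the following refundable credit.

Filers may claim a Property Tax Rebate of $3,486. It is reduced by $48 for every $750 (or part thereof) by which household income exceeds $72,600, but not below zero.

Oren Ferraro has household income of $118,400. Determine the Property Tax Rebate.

Property Tax Rebate: income exceeds $72,600 by $45,800, which is 62 full-or-partial $750 increments; reduction = 62 × $48 = $2,976, leaving $510.

$510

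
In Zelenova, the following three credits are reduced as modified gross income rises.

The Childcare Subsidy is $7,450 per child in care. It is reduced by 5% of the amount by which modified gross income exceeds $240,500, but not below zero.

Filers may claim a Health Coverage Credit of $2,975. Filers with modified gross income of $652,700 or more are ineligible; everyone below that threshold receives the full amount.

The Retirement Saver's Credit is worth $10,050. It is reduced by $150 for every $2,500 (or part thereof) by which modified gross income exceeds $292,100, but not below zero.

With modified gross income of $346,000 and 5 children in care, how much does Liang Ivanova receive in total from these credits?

Childcare Subsidy: base = 5 × $7,450 = $37,250. 5% of the $105,500 excess over $240,500 is $5,275; credit = $37,250 − $5,275 = $31,975.
Health Coverage Credit: $346,000 is below the $652,700 cutoff, so the full $2,975 applies.
Retirement Saver's Credit: income exceeds $292,100 by $53,900, which is 22 full-or-partial $2,500 increments; reduction = 22 × $150 = $3,300, leaving $6,750.
Total: $31,975 + $2,975 + $6,750 = $41,700.

$41,700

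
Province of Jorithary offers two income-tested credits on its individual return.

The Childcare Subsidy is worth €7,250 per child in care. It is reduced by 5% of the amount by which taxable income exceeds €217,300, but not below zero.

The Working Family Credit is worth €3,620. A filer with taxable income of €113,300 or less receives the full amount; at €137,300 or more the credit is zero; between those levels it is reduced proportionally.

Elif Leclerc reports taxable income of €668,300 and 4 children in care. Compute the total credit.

Childcare Subsidy: base = 4 × €7,250 = €29,000. 5% of the €451,000 excess over €217,300 is €22,550; credit = €29,000 − €22,550 = €6,450.
Working Family Credit: €668,300 is at or above €137,300, so the credit is €0.
Total: €6,450 + €0 = €6,450.

€6,450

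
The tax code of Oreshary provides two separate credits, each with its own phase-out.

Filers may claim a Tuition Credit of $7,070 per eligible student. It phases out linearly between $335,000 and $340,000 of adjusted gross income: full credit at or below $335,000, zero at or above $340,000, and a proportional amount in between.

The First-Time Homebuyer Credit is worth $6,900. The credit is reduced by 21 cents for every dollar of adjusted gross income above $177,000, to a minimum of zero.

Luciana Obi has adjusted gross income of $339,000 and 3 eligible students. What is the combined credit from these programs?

$4,242

Tuition Credit: base = 3 × $7,070 = $21,210. $339,000 is $4,000 into a $5,000 phase-out range, leaving 1,000/5,000 of the credit: $21,210 × 1,000/5,000 = $4,242.
First-Time Homebuyer Credit: 21% of the $162,000 excess over $177,000 is $34,020 ≥ base, so the credit is $0.
Total: $4,242 + $0 = $4,242.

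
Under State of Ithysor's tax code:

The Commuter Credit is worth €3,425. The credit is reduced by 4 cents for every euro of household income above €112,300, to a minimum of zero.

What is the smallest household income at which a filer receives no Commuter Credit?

€197,925

The credit falls by 4% of each euro above €112,300, so it reaches zero when the excess is €3,425 / 4% = €85,625: income = €112,300 + €85,625 = €197,925.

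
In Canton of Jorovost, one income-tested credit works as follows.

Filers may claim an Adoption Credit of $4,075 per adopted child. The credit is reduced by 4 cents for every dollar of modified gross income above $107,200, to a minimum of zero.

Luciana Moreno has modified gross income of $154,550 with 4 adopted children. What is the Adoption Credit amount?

Adoption Credit: base = 4 × $4,075 = $16,300. 4% of the $47,350 excess over $107,200 is $1,894; credit = $16,300 − $1,894 = $14,406.

$14,406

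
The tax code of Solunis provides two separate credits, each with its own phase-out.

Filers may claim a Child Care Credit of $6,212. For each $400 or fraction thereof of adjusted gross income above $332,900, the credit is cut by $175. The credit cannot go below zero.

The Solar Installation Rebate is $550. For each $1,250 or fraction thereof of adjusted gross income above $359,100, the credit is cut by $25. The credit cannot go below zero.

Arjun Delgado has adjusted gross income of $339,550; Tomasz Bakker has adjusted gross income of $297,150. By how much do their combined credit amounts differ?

$2,975

Arjun ($339,550): Child Care Credit: income exceeds $332,900 by $6,650, which is 17 full-or-partial $400 increments; reduction = 17 × $175 = $2,975, leaving $3,237. Solar Installation Rebate: $339,550 is at or below the $359,100 threshold, so the full $550 applies. total $3,237 + $550 = $3,787
Tomasz ($297,150): Child Care Credit: $297,150 is at or below the $332,900 threshold, so the full $6,212 applies. Solar Installation Rebate: $297,150 is at or below the $359,100 threshold, so the full $550 applies. total $6,212 + $550 = $6,762
Difference: |$3,787 − $6,762| = $2,975.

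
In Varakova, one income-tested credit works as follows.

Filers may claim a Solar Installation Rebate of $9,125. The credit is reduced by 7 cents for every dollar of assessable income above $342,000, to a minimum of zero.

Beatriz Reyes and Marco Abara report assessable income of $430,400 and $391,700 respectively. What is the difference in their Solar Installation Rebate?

$2,709

Beatriz ($430,400): Solar Installation Rebate: 7% of the $88,400 excess over $342,000 is $6,188; credit = $9,125 − $6,188 = $2,937.
Marco ($391,700): Solar Installation Rebate: 7% of the $49,700 excess over $342,000 is $3,479; credit = $9,125 − $3,479 = $5,646.
Difference: |$2,937 − $5,646| = $2,709.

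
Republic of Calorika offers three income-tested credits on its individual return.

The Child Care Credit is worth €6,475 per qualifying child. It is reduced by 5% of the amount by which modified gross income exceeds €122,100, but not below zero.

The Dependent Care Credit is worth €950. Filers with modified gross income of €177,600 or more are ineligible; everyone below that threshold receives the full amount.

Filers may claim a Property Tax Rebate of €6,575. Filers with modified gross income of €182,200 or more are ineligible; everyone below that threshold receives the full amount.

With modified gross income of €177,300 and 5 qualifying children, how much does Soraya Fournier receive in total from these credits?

Child Care Credit: base = 5 × €6,475 = €32,375. 5% of the €55,200 excess over €122,100 is €2,760; credit = €32,375 − €2,760 = €29,615.
Dependent Care Credit: €177,300 is below the €177,600 cutoff, so the full €950 applies.
Property Tax Rebate: €177,300 is below the €182,200 cutoff, so the full €6,575 applies.
Total: €29,615 + €950 + €6,575 = €37,140.

€37,140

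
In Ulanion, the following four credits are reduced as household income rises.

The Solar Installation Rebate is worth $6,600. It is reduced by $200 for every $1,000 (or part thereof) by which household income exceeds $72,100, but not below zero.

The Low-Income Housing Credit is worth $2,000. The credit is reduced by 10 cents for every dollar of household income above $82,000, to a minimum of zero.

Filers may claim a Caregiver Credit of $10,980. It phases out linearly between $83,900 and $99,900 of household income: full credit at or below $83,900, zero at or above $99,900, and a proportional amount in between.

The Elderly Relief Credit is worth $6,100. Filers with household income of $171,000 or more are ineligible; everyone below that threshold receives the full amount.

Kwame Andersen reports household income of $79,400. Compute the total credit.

$24,080

Solar Installation Rebate: income exceeds $72,100 by $7,300, which is 8 full-or-partial $1,000 increments; reduction = 8 × $200 = $1,600, leaving $5,000.
Low-Income Housing Credit: $79,400 is at or below the $82,000 threshold, so the full $2,000 applies.
Caregiver Credit: $79,400 is at or below the $83,900 threshold, so the full $10,980 applies.
Elderly Relief Credit: $79,400 is below the $171,000 cutoff, so the full $6,100 applies.
Total: $5,000 + $2,000 + $10,980 + $6,100 = $24,080.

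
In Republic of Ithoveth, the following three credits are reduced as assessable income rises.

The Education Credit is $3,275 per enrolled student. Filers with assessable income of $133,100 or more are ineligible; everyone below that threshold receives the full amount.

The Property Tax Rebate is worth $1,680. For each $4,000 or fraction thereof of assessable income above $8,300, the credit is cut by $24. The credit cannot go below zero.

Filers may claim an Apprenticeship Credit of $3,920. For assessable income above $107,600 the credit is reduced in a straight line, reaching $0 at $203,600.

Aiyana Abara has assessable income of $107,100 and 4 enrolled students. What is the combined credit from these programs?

$18,100

Education Credit: base = 4 × $3,275 = $13,100. $107,100 is below the $133,100 cutoff, so the full $13,100 applies.
Property Tax Rebate: income exceeds $8,300 by $98,800, which is 25 full-or-partial $4,000 increments; reduction = 25 × $24 = $600, leaving $1,080.
Apprenticeship Credit: $107,100 is at or below the $107,600 threshold, so the full $3,920 applies.
Total: $13,100 + $1,080 + $3,920 = $18,100.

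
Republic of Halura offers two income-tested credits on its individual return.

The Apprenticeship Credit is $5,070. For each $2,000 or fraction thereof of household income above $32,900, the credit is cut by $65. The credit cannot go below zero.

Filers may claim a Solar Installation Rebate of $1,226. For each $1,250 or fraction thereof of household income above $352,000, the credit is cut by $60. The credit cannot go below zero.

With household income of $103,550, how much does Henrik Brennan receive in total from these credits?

$3,956

Apprenticeship Credit: income exceeds $32,900 by $70,650, which is 36 full-or-partial $2,000 increments; reduction = 36 × $65 = $2,340, leaving $2,730.
Solar Installation Rebate: $103,550 is at or below the $352,000 threshold, so the full $1,226 applies.
Total: $2,730 + $1,226 = $3,956.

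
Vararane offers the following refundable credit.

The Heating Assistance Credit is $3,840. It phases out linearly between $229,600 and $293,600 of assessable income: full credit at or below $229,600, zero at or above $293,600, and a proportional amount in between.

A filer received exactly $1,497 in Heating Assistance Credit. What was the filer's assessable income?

$268,650

$1,497 is 1,497/3,840 of the full $3,840, so 2,343/3,840 of the $64,000 range has been used: income = $229,600 + $64,000 × 2,343/3,840 = $268,650.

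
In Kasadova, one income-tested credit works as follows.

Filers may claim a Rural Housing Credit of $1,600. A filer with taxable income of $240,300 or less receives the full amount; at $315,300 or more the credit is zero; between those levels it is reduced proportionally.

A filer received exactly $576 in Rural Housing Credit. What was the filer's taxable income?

$576 is 576/1,600 of the full $1,600, so 1,024/1,600 of the $75,000 range has been used: income = $240,300 + $75,000 × 1,024/1,600 = $288,300.

$288,300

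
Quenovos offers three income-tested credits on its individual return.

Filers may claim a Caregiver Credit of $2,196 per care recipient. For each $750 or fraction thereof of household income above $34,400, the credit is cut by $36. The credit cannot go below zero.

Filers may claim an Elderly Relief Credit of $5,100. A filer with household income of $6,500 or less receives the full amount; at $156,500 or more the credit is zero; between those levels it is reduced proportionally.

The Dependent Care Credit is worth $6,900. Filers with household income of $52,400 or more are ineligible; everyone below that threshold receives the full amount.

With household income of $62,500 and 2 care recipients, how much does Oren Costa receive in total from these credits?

$6,220

Caregiver Credit: base = 2 × $2,196 = $4,392. income exceeds $34,400 by $28,100, which is 38 full-or-partial $750 increments; reduction = 38 × $36 = $1,368, leaving $3,024.
Elderly Relief Credit: $62,500 is $56,000 into a $150,000 phase-out range, leaving 94,000/150,000 of the credit: $5,100 × 94,000/150,000 = $3,196.
Dependent Care Credit: $62,500 meets or exceeds the $52,400 cutoff, so the credit is $0.
Total: $3,024 + $3,196 + $0 = $6,220.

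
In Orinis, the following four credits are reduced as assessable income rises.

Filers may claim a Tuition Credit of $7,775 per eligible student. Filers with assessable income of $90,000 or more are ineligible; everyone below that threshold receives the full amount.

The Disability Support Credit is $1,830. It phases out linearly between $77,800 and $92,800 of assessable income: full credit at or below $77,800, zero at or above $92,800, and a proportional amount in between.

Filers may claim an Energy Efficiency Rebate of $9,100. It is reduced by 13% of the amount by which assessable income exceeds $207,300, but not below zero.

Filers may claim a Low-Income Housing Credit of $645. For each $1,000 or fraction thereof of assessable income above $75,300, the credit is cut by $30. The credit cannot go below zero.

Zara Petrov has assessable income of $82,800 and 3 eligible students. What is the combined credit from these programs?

$34,050

Tuition Credit: base = 3 × $7,775 = $23,325. $82,800 is below the $90,000 cutoff, so the full $23,325 applies.
Disability Support Credit: $82,800 is $5,000 into a $15,000 phase-out range, leaving 10,000/15,000 of the credit: $1,830 × 10,000/15,000 = $1,220.
Energy Efficiency Rebate: $82,800 is at or below the $207,300 threshold, so the full $9,100 applies.
Low-Income Housing Credit: income exceeds $75,300 by $7,500, which is 8 full-or-partial $1,000 increments; reduction = 8 × $30 = $240, leaving $405.
Total: $23,325 + $1,220 + $9,100 + $405 = $34,050.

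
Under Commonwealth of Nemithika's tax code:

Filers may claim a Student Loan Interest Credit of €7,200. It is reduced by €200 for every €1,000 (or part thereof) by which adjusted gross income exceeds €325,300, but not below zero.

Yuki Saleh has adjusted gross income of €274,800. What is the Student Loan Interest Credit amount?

Student Loan Interest Credit: €274,800 is at or below the €325,300 threshold, so the full €7,200 applies.

€7,200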